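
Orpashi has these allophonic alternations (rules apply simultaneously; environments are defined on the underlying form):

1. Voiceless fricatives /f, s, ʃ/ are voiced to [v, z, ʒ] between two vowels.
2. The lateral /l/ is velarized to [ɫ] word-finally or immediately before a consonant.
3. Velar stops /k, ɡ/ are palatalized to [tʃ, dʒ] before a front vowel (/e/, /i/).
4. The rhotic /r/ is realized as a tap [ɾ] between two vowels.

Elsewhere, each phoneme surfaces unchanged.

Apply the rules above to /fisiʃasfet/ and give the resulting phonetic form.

[fiziʒasfet]

/f/ — word-initial; rule 1 does not apply here → [f].
/i/ (between /f/ and /s/) is unaffected → [i].
Rule 1 applies to /s/ (between /i/ and /i/: between two vowels) → [z].
/i/ (between /s/ and /ʃ/): no rule targets it → [i].
Rule 1 applies to /ʃ/ (between /i/ and /a/: between two vowels) → [ʒ].
/a/ stays [a].
/s/ (between /a/ and /f/): rule 1 targets it, but not between two vowels → unchanged [s].
/f/ (between /s/ and /e/): rule 1 targets it, but not between two vowels → unchanged [f].
/e/ stays [e].
/t/ stays [t].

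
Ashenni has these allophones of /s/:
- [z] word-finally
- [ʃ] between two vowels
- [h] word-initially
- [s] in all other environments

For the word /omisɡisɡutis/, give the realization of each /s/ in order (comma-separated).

Occurrence 1 (position 4): no conditioning environment matches → elsewhere allophone [s].
Occurrence 2 (position 7): no conditioning environment matches → elsewhere allophone [s].
Occurrence 3 (position 12): word-finally → [z].

[s], [s], [z]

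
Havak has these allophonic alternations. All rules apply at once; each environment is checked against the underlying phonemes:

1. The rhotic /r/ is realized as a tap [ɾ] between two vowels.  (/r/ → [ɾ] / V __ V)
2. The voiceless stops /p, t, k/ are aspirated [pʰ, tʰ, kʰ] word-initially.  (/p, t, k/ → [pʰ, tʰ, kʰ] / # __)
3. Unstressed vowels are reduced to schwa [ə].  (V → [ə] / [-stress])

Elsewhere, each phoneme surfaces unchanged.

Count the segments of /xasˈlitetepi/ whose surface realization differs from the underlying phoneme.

4

Segments that undergo a rule: /a/ → [ə] (rule 3); /e/ → [ə] (rule 3); /e/ → [ə] (rule 3); /i/ → [ə] (rule 3).
All other segments surface unchanged.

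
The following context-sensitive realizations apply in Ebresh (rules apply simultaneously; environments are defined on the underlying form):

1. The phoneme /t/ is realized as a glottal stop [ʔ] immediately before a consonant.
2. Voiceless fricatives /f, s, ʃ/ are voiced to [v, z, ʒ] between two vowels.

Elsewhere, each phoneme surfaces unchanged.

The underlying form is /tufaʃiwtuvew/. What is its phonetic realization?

/t/ (word-initial) is in the target of rule 1 but the environment (immediately before a consonant) is not met → [t].
/u/ (between /t/ and /f/) is unaffected → [u].
/f/ (between /u/ and /a/): between two vowels, so rule 2 applies → [v].
/a/ stays [a].
/ʃ/ (between /a/ and /i/) occurs between two vowels → [ʒ] by rule 2.
/i/ (between /ʃ/ and /w/) is unaffected → [i].
/w/ (between /i/ and /t/): no rule targets it → [w].
/t/ — between /w/ and /u/; rule 1 does not apply here → [t].
/u/ stays [u].
/v/ stays [v].
/e/ stays [e].
/w/ — not in any rule's target class → [w].

[tuvaʒiwtuvew]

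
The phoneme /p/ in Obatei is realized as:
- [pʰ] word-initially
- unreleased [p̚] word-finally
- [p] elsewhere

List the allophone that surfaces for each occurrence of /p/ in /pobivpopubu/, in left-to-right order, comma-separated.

Occurrence 1 (position 1): word-initially → [pʰ].
Occurrence 2 (position 6): no conditioning environment matches → elsewhere allophone [p].
Occurrence 3 (position 8): no conditioning environment matches → elsewhere allophone [p].

[pʰ], [p], [p]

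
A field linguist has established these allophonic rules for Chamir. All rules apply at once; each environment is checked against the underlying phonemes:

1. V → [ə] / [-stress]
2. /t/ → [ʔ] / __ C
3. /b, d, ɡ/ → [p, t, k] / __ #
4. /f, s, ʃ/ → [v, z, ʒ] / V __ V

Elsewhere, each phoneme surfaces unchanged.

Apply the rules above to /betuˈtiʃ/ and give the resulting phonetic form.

/b/ (word-initial) is in the target of rule 3 but the environment (word-finally) is not met → [b].
/e/ (between /b/ and /t/): in an unstressed syllable, so rule 1 applies → [ə].
/t/ — between /e/ and /u/; rule 2 does not apply here → [t].
/u/ (between /t/ and /t/) occurs in an unstressed syllable → [ə] by rule 1.
/t/ (between /u/ and /i/) fails the environment for rule 2, so it stays [t].
/i/ (between /t/ and /ʃ/) fails the environment for rule 1, so it stays [i].
/ʃ/ (word-final) fails the environment for rule 4, so it stays [ʃ].

[bətəˈtiʃ]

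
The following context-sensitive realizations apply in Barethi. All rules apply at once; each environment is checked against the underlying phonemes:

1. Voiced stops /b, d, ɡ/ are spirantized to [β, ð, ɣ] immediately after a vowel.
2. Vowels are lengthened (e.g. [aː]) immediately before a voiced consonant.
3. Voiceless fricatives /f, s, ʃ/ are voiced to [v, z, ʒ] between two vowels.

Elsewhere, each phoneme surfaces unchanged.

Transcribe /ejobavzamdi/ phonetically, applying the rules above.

/e/ (word-initial) occurs before a voiced consonant → [eː] by rule 2.
/j/ (between /e/ and /o/) is unaffected → [j].
/o/ meets the environment for rule 2 (before a voiced consonant) → [oː].
Rule 1 applies to /b/ (between /o/ and /a/: immediately after a vowel) → [β].
/a/ — between /b/ and /v/, before a voiced consonant — surfaces as [aː] (rule 2).
/v/ — not in any rule's target class → [v].
/z/ (between /v/ and /a/): no rule targets it → [z].
/a/ — between /z/ and /m/, before a voiced consonant — surfaces as [aː] (rule 2).
/m/ stays [m].
/d/ (between /m/ and /i/) fails the environment for rule 1, so it stays [d].
/i/ — word-final; rule 2 does not apply here → [i].

[eːjoːβaːvzaːmdi]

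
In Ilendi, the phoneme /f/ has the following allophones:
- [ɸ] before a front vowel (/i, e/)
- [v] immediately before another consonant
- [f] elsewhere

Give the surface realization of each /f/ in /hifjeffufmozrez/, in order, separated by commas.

Occurrence 1 (position 3): immediately before another consonant → [v].
Occurrence 2 (position 6): immediately before another consonant → [v].
Occurrence 3 (position 7): no conditioning environment matches → elsewhere allophone [f].
Occurrence 4 (position 9): immediately before another consonant → [v].

[v], [v], [f], [v]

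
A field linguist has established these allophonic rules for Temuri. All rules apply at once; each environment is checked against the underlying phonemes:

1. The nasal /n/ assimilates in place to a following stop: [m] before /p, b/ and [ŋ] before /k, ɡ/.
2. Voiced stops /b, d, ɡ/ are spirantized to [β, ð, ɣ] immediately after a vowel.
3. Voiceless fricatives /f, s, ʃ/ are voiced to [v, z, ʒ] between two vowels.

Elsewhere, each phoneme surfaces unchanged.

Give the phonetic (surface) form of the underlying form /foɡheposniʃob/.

/f/ — word-initial; rule 3 does not apply here → [f].
/o/ — not in any rule's target class → [o].
/ɡ/ (between /o/ and /h/) occurs immediately after a vowel → [ɣ] by rule 2.
/h/ (between /ɡ/ and /e/) is unaffected → [h].
/e/ (between /h/ and /p/): no rule targets it → [e].
/p/ (between /e/ and /o/): no rule targets it → [p].
/o/ stays [o].
/s/ — between /o/ and /n/; rule 3 does not apply here → [s].
/n/ — between /s/ and /i/; rule 1 does not apply here → [n].
/i/ — not in any rule's target class → [i].
Rule 3 applies to /ʃ/ (between /i/ and /o/: between two vowels) → [ʒ].
/o/ (between /ʃ/ and /b/) is unaffected → [o].
/b/ meets the environment for rule 2 (immediately after a vowel) → [β].

[foɣheposniʒoβ]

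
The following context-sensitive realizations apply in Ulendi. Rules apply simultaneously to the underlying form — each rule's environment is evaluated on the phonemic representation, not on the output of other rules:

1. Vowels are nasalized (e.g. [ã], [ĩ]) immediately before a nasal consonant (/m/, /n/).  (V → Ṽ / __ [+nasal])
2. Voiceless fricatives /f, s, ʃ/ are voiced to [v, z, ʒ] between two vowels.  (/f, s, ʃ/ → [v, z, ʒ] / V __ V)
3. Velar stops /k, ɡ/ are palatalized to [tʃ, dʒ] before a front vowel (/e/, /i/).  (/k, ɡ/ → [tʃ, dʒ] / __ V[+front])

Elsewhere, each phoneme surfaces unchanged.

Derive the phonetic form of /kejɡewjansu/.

[tʃejdʒewjãnsu]

/k/ — word-initial, before a front vowel — surfaces as [tʃ] (rule 3).
/e/ (between /k/ and /j/) is in the target of rule 1 but the environment (before a nasal consonant) is not met → [e].
/ɡ/ — between /j/ and /e/, before a front vowel — surfaces as [dʒ] (rule 3).
/e/ (between /ɡ/ and /w/) is in the target of rule 1 but the environment (before a nasal consonant) is not met → [e].
/a/ — between /j/ and /n/, before a nasal consonant — surfaces as [ã] (rule 1).
/s/ (between /n/ and /u/): rule 2 targets it, but not between two vowels → unchanged [s].
/u/ — word-final; rule 1 does not apply here → [u].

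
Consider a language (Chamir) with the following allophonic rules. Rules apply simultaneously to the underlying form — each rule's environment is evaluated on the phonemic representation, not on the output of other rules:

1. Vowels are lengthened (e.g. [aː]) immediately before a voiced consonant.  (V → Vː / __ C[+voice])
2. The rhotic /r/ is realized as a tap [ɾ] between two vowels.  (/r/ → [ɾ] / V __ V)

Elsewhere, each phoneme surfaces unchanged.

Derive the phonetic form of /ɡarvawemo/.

[ɡaːrvaːweːmo]

/ɡ/ (word-initial): no rule targets it → [ɡ].
/a/ meets the environment for rule 1 (before a voiced consonant) → [aː].
/r/ — between /a/ and /v/; rule 2 does not apply here → [r].
/v/ — not in any rule's target class → [v].
/a/ (between /v/ and /w/) occurs before a voiced consonant → [aː] by rule 1.
/w/ — not in any rule's target class → [w].
/e/ (between /w/ and /m/) occurs before a voiced consonant → [eː] by rule 1.
/m/ (between /e/ and /o/) is unaffected → [m].
/o/ — word-final; rule 1 does not apply here → [o].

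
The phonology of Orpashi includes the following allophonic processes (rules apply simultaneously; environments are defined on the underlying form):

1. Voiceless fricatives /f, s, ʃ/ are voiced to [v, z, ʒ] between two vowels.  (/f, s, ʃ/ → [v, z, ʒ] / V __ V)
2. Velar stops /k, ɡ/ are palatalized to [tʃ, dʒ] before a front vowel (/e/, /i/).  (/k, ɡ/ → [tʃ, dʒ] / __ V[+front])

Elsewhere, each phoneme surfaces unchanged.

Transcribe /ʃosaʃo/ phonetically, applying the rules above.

/ʃ/ (word-initial) is in the target of rule 1 but the environment (between two vowels) is not met → [ʃ].
/o/ stays [o].
/s/ (between /o/ and /a/) occurs between two vowels → [z] by rule 1.
/a/ — not in any rule's target class → [a].
Rule 1 applies to /ʃ/ (between /a/ and /o/: between two vowels) → [ʒ].
/o/ (word-final) is unaffected → [o].

[ʃozaʒo]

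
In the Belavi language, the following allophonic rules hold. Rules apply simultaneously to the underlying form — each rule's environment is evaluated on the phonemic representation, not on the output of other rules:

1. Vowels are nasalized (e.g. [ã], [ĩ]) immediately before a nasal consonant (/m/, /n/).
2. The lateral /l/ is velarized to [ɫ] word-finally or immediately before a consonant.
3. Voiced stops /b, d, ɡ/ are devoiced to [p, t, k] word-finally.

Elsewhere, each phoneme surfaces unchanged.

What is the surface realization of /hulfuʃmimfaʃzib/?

/u/ (between /h/ and /l/) fails the environment for rule 1, so it stays [u].
/l/ — between /u/ and /f/, word-finally or immediately before a consonant — surfaces as [ɫ] (rule 2).
/u/ — between /f/ and /ʃ/; rule 1 does not apply here → [u].
/i/ — between /m/ and /m/, before a nasal consonant — surfaces as [ĩ] (rule 1).
/a/ (between /f/ and /ʃ/) is in the target of rule 1 but the environment (before a nasal consonant) is not met → [a].
/i/ (between /z/ and /b/) fails the environment for rule 1, so it stays [i].
/b/ (word-final): word-finally, so rule 3 applies → [p].

[huɫfuʃmĩmfaʃzip]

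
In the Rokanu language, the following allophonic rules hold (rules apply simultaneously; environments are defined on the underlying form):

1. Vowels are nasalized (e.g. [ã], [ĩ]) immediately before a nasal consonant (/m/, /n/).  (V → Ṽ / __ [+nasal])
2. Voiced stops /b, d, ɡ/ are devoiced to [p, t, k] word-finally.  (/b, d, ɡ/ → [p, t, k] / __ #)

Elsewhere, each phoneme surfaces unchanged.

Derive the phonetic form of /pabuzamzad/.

[pabuzãmzat]

/p/ — not in any rule's target class → [p].
/a/ — between /p/ and /b/; rule 1 does not apply here → [a].
/b/ (between /a/ and /u/) is in the target of rule 2 but the environment (word-finally) is not met → [b].
/u/ (between /b/ and /z/) fails the environment for rule 1, so it stays [u].
/z/ stays [z].
Rule 1 applies to /a/ (between /z/ and /m/: before a nasal consonant) → [ã].
/m/ (between /a/ and /z/) is unaffected → [m].
/z/ — not in any rule's target class → [z].
/a/ (between /z/ and /d/): rule 1 targets it, but not before a nasal consonant → unchanged [a].
Rule 2 applies to /d/ (word-final: word-finally) → [t].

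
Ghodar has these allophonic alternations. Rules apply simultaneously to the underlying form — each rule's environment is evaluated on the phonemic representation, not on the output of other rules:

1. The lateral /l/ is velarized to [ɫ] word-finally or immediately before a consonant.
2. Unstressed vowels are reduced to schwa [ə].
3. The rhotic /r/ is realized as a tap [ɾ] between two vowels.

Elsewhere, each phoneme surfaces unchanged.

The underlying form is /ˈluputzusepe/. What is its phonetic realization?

/l/ (word-initial): rule 1 targets it, but not word-finally or immediately before a consonant → unchanged [l].
/u/ — between /l/ and /p/; rule 2 does not apply here → [u].
/p/ (between /u/ and /u/): no rule targets it → [p].
/u/ — between /p/ and /t/, in an unstressed syllable — surfaces as [ə] (rule 2).
/t/ (between /u/ and /z/): no rule targets it → [t].
/z/ (between /t/ and /u/) is unaffected → [z].
Rule 2 applies to /u/ (between /z/ and /s/: in an unstressed syllable) → [ə].
/s/ (between /u/ and /e/) is unaffected → [s].
/e/ (between /s/ and /p/): in an unstressed syllable, so rule 2 applies → [ə].
/p/ — not in any rule's target class → [p].
/e/ meets the environment for rule 2 (in an unstressed syllable) → [ə].

[ˈlupətzəsəpə]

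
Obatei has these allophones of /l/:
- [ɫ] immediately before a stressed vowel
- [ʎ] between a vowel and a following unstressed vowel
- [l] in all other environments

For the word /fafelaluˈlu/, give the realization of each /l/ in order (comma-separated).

Occurrence 1 (position 5): between a vowel and a following unstressed vowel → [ʎ].
Occurrence 2 (position 7): between a vowel and a following unstressed vowel → [ʎ].
Occurrence 3 (position 9): immediately before a stressed vowel → [ɫ].

[ʎ], [ʎ], [ɫ]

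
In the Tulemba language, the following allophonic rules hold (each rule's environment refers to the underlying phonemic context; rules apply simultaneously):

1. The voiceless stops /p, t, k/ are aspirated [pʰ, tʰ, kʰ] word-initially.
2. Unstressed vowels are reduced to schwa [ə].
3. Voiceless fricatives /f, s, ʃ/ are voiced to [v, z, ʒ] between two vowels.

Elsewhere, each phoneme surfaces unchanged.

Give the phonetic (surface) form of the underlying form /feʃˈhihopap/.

[fəʃˈhihəpəp]

/f/ (word-initial) fails the environment for rule 3, so it stays [f].
/e/ (between /f/ and /ʃ/): in an unstressed syllable, so rule 2 applies → [ə].
/ʃ/ (between /e/ and /h/) fails the environment for rule 3, so it stays [ʃ].
/i/ (between /h/ and /h/) is in the target of rule 2 but the environment (in an unstressed syllable) is not met → [i].
/o/ (between /h/ and /p/) occurs in an unstressed syllable → [ə] by rule 2.
/p/ (between /o/ and /a/) fails the environment for rule 1, so it stays [p].
Rule 2 applies to /a/ (between /p/ and /p/: in an unstressed syllable) → [ə].
/p/ (word-final) fails the environment for rule 1, so it stays [p].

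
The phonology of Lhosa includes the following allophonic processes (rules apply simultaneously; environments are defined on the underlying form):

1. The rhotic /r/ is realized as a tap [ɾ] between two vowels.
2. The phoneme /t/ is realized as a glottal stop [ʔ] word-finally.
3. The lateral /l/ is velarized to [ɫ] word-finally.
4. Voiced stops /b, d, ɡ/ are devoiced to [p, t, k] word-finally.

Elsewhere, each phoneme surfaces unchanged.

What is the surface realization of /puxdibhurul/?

[puxdibhuɾuɫ]

/d/ (between /x/ and /i/): rule 4 targets it, but not word-finally → unchanged [d].
/b/ (between /i/ and /h/): rule 4 targets it, but not word-finally → unchanged [b].
/r/ — between /u/ and /u/, between two vowels — surfaces as [ɾ] (rule 1).
/l/ (word-final) occurs word-finally → [ɫ] by rule 3.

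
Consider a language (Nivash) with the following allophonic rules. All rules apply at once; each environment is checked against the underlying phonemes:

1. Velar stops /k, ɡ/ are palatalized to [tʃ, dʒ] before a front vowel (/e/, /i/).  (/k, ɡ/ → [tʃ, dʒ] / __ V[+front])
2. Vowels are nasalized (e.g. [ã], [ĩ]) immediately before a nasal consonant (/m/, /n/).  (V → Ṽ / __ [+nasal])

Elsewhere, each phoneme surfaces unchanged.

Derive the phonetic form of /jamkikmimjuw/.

[jãmtʃikmĩmjuw]

Rule 2 applies to /a/ (between /j/ and /m/: before a nasal consonant) → [ã].
/k/ meets the environment for rule 1 (before a front vowel) → [tʃ].
/i/ (between /k/ and /k/): rule 2 targets it, but not before a nasal consonant → unchanged [i].
/k/ (between /i/ and /m/): rule 1 targets it, but not before a front vowel → unchanged [k].
/i/ — between /m/ and /m/, before a nasal consonant — surfaces as [ĩ] (rule 2).
/u/ (between /j/ and /w/): rule 2 targets it, but not before a nasal consonant → unchanged [u].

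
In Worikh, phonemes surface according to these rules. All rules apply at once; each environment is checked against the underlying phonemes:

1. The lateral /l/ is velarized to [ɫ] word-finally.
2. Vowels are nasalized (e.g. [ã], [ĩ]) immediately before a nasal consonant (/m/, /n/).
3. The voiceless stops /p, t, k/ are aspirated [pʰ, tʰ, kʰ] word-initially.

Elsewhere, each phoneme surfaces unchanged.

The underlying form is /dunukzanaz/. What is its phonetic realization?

[dũnukzãnaz]

/u/ — between /d/ and /n/, before a nasal consonant — surfaces as [ũ] (rule 2).
/u/ — between /n/ and /k/; rule 2 does not apply here → [u].
/k/ (between /u/ and /z/) fails the environment for rule 3, so it stays [k].
/a/ (between /z/ and /n/) occurs before a nasal consonant → [ã] by rule 2.
/a/ — between /n/ and /z/; rule 2 does not apply here → [a].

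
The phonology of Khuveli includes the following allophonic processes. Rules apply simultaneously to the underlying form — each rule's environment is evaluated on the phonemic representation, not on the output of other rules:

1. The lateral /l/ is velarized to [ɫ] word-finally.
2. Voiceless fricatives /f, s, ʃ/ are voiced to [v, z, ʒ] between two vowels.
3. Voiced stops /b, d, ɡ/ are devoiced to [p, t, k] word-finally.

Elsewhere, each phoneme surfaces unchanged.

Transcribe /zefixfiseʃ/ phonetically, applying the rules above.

[zevixfizeʃ]

Rule 2 applies to /f/ (between /e/ and /i/: between two vowels) → [v].
/f/ — between /x/ and /i/; rule 2 does not apply here → [f].
/s/ (between /i/ and /e/) occurs between two vowels → [z] by rule 2.
/ʃ/ — word-final; rule 2 does not apply here → [ʃ].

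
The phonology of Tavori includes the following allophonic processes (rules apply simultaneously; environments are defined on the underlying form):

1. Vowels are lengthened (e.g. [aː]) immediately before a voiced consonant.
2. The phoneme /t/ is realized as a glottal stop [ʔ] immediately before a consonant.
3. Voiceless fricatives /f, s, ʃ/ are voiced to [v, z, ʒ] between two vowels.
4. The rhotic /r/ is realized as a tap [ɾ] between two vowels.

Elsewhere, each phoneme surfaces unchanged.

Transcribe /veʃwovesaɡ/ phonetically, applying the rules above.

/v/ (word-initial): no rule targets it → [v].
/e/ (between /v/ and /ʃ/) is in the target of rule 1 but the environment (before a voiced consonant) is not met → [e].
/ʃ/ (between /e/ and /w/) fails the environment for rule 3, so it stays [ʃ].
/w/ (between /ʃ/ and /o/): no rule targets it → [w].
/o/ (between /w/ and /v/) occurs before a voiced consonant → [oː] by rule 1.
/v/ (between /o/ and /e/) is unaffected → [v].
/e/ (between /v/ and /s/) fails the environment for rule 1, so it stays [e].
/s/ meets the environment for rule 3 (between two vowels) → [z].
/a/ — between /s/ and /ɡ/, before a voiced consonant — surfaces as [aː] (rule 1).
/ɡ/ (word-final): no rule targets it → [ɡ].

[veʃwoːvezaːɡ]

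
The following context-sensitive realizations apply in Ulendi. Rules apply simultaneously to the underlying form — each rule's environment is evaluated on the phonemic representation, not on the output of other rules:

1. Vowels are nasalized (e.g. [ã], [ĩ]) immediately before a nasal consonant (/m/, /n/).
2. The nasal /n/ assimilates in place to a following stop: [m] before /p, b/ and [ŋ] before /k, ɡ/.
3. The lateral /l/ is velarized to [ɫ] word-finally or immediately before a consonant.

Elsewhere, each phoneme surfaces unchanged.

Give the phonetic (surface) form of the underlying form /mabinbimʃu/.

[mabĩmbĩmʃu]

/m/ — not in any rule's target class → [m].
/a/ — between /m/ and /b/; rule 1 does not apply here → [a].
/b/ (between /a/ and /i/) is unaffected → [b].
/i/ — between /b/ and /n/, before a nasal consonant — surfaces as [ĩ] (rule 1).
Rule 2 applies to /n/ (between /i/ and /b/: before a labial or velar stop) → [m].
/b/ (between /n/ and /i/) is unaffected → [b].
/i/ (between /b/ and /m/) occurs before a nasal consonant → [ĩ] by rule 1.
/m/ (between /i/ and /ʃ/): no rule targets it → [m].
/ʃ/ (between /m/ and /u/) is unaffected → [ʃ].
/u/ (word-final) is in the target of rule 1 but the environment (before a nasal consonant) is not met → [u].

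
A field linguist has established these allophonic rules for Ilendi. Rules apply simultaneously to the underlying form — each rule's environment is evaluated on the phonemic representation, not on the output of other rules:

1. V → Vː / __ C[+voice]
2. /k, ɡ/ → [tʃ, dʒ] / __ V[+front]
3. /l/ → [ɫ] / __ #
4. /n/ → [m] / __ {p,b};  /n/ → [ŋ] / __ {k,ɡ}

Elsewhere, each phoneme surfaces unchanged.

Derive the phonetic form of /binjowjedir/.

[biːnjoːwjeːdiːr]

/i/ (between /b/ and /n/): before a voiced consonant, so rule 1 applies → [iː].
/n/ — between /i/ and /j/; rule 4 does not apply here → [n].
/o/ meets the environment for rule 1 (before a voiced consonant) → [oː].
/e/ (between /j/ and /d/) occurs before a voiced consonant → [eː] by rule 1.
/i/ (between /d/ and /r/) occurs before a voiced consonant → [iː] by rule 1.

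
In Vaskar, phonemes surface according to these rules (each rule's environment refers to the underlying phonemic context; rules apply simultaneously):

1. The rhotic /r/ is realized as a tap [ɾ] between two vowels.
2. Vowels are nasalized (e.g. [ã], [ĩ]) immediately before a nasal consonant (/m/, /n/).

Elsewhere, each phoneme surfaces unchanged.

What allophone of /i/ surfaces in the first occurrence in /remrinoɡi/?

[ĩ]

/i/ (between /r/ and /n/) occurs before a nasal consonant → [ĩ] by rule 2.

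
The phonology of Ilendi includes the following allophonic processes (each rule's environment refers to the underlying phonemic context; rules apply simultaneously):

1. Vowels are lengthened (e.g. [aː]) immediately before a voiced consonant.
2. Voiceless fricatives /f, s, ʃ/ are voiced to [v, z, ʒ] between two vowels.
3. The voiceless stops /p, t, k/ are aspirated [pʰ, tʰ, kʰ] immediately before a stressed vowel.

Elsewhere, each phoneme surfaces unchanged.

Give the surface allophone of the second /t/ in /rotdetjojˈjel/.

[t]

/t/ (between /e/ and /j/) fails the environment for rule 3, so it stays [t].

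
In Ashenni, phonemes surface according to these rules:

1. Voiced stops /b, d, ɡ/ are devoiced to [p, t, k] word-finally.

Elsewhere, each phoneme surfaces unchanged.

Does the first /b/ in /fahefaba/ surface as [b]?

/b/ (between /a/ and /a/) fails the environment for rule 1, so it stays [b].
The actual realization is [b], which matches [b].

Yes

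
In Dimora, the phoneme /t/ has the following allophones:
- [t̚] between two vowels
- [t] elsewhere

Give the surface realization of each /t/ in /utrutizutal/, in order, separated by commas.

[t], [t̚], [t̚]

Occurrence 1 (position 2): no conditioning environment matches → elsewhere allophone [t].
Occurrence 2 (position 5): between two vowels → [t̚].
Occurrence 3 (position 9): between two vowels → [t̚].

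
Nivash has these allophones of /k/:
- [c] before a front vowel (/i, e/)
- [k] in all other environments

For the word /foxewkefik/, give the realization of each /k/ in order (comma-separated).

[c], [k]

Occurrence 1 (position 6): before a front vowel → [c].
Occurrence 2 (position 10): no conditioning environment matches → elsewhere allophone [k].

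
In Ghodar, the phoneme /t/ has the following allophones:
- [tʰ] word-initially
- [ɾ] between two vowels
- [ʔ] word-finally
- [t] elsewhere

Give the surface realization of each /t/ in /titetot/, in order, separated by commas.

[tʰ], [ɾ], [ɾ], [ʔ]

Occurrence 1 (position 1): word-initially → [tʰ].
Occurrence 2 (position 3): between two vowels → [ɾ].
Occurrence 3 (position 5): between two vowels → [ɾ].
Occurrence 4 (position 7): word-finally → [ʔ].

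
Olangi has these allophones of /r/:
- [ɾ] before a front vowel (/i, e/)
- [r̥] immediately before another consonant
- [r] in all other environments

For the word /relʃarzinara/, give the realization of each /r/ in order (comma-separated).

[ɾ], [r̥], [r]

Occurrence 1 (position 1): before a front vowel (/i, e/) → [ɾ].
Occurrence 2 (position 6): immediately before another consonant → [r̥].
Occurrence 3 (position 11): no conditioning environment matches → elsewhere allophone [r].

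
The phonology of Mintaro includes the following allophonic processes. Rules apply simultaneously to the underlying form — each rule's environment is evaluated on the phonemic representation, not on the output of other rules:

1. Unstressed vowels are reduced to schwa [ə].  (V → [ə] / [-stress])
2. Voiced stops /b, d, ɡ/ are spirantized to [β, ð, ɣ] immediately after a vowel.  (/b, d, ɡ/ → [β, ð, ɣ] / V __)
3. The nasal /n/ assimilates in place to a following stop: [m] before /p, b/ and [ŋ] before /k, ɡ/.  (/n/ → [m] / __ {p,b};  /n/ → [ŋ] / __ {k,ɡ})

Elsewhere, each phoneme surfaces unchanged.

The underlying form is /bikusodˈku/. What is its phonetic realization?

/b/ (word-initial) fails the environment for rule 2, so it stays [b].
/i/ (between /b/ and /k/) occurs in an unstressed syllable → [ə] by rule 1.
/k/ (between /i/ and /u/) is unaffected → [k].
Rule 1 applies to /u/ (between /k/ and /s/: in an unstressed syllable) → [ə].
/s/ — not in any rule's target class → [s].
/o/ (between /s/ and /d/): in an unstressed syllable, so rule 1 applies → [ə].
Rule 2 applies to /d/ (between /o/ and /k/: immediately after a vowel) → [ð].
/k/ (between /d/ and /u/): no rule targets it → [k].
/u/ — word-final; rule 1 does not apply here → [u].

[bəkəsəðˈku]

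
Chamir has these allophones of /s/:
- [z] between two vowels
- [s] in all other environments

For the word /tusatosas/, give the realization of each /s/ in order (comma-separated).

[z], [z], [s]

Occurrence 1 (position 3): between two vowels → [z].
Occurrence 2 (position 7): between two vowels → [z].
Occurrence 3 (position 9): no conditioning environment matches → elsewhere allophone [s].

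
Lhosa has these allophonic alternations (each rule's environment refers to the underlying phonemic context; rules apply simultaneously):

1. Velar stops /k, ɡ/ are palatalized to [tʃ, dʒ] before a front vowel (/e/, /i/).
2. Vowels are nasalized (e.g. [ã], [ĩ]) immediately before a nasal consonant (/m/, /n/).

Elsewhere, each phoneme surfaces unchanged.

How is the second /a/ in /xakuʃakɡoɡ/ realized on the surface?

[a]

/a/ (between /ʃ/ and /k/) fails the environment for rule 2, so it stays [a].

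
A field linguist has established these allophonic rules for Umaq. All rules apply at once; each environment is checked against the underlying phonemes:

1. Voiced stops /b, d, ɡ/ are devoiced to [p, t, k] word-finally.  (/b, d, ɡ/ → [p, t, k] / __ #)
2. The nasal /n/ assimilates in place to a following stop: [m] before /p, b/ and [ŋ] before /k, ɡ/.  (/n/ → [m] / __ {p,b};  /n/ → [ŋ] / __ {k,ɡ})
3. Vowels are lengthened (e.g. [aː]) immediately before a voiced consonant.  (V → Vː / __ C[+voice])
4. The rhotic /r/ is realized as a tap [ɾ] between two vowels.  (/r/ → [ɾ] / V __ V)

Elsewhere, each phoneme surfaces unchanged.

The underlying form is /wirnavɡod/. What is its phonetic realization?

[wiːrnaːvɡoːt]

/w/ (word-initial) is unaffected → [w].
/i/ meets the environment for rule 3 (before a voiced consonant) → [iː].
/r/ — between /i/ and /n/; rule 4 does not apply here → [r].
/n/ — between /r/ and /a/; rule 2 does not apply here → [n].
/a/ — between /n/ and /v/, before a voiced consonant — surfaces as [aː] (rule 3).
/v/ — not in any rule's target class → [v].
/ɡ/ (between /v/ and /o/) fails the environment for rule 1, so it stays [ɡ].
/o/ (between /ɡ/ and /d/): before a voiced consonant, so rule 3 applies → [oː].
/d/ (word-final) occurs word-finally → [t] by rule 1.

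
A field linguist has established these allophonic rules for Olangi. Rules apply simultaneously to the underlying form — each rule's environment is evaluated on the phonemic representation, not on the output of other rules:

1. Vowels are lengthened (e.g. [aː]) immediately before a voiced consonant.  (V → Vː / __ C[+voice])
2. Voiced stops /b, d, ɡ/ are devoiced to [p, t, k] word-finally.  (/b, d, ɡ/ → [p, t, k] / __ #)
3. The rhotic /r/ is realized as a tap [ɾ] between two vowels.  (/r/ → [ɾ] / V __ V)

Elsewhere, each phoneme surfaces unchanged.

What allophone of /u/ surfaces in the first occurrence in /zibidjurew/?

Rule 1 applies to /u/ (between /j/ and /r/: before a voiced consonant) → [uː].

[uː]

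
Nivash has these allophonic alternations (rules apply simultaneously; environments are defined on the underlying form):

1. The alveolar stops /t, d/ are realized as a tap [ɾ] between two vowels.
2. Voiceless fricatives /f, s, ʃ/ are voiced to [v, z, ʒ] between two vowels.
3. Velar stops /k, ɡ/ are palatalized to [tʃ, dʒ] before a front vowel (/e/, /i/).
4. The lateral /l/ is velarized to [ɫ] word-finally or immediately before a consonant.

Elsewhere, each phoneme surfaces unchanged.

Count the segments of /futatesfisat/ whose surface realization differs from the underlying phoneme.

Segments that undergo a rule: /t/ → [ɾ] (rule 1); /t/ → [ɾ] (rule 1); /s/ → [z] (rule 2).
All other segments surface unchanged.

3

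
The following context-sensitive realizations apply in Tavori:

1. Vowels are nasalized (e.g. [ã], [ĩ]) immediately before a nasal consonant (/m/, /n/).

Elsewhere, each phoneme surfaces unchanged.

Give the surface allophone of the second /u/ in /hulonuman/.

Rule 1 applies to /u/ (between /n/ and /m/: before a nasal consonant) → [ũ].

[ũ]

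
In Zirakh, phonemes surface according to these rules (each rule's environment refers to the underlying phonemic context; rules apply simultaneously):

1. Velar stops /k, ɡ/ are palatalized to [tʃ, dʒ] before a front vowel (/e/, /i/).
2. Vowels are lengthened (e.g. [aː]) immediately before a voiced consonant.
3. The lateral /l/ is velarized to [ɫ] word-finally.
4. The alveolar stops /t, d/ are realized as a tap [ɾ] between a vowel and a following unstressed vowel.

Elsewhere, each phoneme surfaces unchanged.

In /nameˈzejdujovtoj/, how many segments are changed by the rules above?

6

Segments that undergo a rule: /a/ → [aː] (rule 2); /e/ → [eː] (rule 2); /e/ → [eː] (rule 2); /u/ → [uː] (rule 2); /o/ → [oː] (rule 2); /o/ → [oː] (rule 2).
All other segments surface unchanged.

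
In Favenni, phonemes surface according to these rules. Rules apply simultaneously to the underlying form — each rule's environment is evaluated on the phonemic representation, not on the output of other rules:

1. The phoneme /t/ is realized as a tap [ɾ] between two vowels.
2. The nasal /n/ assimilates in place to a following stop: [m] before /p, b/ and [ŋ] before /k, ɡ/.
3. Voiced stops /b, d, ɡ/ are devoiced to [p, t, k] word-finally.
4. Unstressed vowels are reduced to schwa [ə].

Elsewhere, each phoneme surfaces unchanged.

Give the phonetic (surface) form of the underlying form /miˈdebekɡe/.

/m/ — not in any rule's target class → [m].
/i/ — between /m/ and /d/, in an unstressed syllable — surfaces as [ə] (rule 4).
/d/ (between /i/ and /e/): rule 3 targets it, but not word-finally → unchanged [d].
/e/ (between /d/ and /b/) is in the target of rule 4 but the environment (in an unstressed syllable) is not met → [e].
/b/ — between /e/ and /e/; rule 3 does not apply here → [b].
/e/ (between /b/ and /k/) occurs in an unstressed syllable → [ə] by rule 4.
/k/ (between /e/ and /ɡ/) is unaffected → [k].
/ɡ/ (between /k/ and /e/) is in the target of rule 3 but the environment (word-finally) is not met → [ɡ].
/e/ (word-final): in an unstressed syllable, so rule 4 applies → [ə].

[məˈdebəkɡə]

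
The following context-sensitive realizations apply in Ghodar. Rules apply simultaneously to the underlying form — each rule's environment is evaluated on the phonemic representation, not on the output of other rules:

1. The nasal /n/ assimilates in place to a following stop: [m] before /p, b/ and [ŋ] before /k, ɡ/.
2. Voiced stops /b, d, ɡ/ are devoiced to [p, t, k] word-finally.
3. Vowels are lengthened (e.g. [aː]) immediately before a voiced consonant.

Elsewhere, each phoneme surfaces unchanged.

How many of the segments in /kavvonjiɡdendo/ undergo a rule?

4

Segments that undergo a rule: /a/ → [aː] (rule 3); /o/ → [oː] (rule 3); /i/ → [iː] (rule 3); /e/ → [eː] (rule 3).
All other segments surface unchanged.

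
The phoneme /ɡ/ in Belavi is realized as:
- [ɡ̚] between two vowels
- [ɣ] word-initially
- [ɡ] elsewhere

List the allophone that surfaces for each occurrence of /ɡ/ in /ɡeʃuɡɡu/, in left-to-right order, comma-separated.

[ɣ], [ɡ], [ɡ]

Occurrence 1 (position 1): word-initially → [ɣ].
Occurrence 2 (position 5): no conditioning environment matches → elsewhere allophone [ɡ].
Occurrence 3 (position 6): no conditioning environment matches → elsewhere allophone [ɡ].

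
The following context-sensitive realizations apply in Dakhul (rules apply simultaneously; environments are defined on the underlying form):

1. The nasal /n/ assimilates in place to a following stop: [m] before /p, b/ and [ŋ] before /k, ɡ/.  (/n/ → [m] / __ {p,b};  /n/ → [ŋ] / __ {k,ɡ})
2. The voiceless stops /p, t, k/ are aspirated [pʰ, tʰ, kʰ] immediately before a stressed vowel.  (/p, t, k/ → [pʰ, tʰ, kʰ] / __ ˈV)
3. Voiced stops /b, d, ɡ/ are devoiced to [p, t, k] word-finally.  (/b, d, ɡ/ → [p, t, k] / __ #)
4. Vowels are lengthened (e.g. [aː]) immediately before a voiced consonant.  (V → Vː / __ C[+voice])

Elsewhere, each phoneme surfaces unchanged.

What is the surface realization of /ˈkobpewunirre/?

[ˈkʰoːbpeːwuːniːrre]

/k/ (word-initial): immediately before a stressed vowel, so rule 2 applies → [kʰ].
/o/ meets the environment for rule 4 (before a voiced consonant) → [oː].
/b/ — between /o/ and /p/; rule 3 does not apply here → [b].
/p/ (between /b/ and /e/) fails the environment for rule 2, so it stays [p].
/e/ (between /p/ and /w/): before a voiced consonant, so rule 4 applies → [eː].
/w/ — not in any rule's target class → [w].
/u/ — between /w/ and /n/, before a voiced consonant — surfaces as [uː] (rule 4).
/n/ (between /u/ and /i/) is in the target of rule 1 but the environment (before a labial or velar stop) is not met → [n].
/i/ (between /n/ and /r/) occurs before a voiced consonant → [iː] by rule 4.
/r/ — not in any rule's target class → [r].
/r/ — not in any rule's target class → [r].
/e/ (word-final): rule 4 targets it, but not before a voiced consonant → unchanged [e].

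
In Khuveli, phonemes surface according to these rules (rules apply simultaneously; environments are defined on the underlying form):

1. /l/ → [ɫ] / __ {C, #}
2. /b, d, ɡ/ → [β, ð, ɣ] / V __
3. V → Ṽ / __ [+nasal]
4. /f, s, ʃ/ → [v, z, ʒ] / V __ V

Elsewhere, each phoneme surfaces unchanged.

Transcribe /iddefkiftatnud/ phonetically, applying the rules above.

[iðdefkiftatnuð]

/i/ — word-initial; rule 3 does not apply here → [i].
Rule 2 applies to /d/ (between /i/ and /d/: immediately after a vowel) → [ð].
/d/ (between /d/ and /e/) fails the environment for rule 2, so it stays [d].
/e/ (between /d/ and /f/) fails the environment for rule 3, so it stays [e].
/f/ (between /e/ and /k/) is in the target of rule 4 but the environment (between two vowels) is not met → [f].
/i/ (between /k/ and /f/): rule 3 targets it, but not before a nasal consonant → unchanged [i].
/f/ — between /i/ and /t/; rule 4 does not apply here → [f].
/a/ (between /t/ and /t/) is in the target of rule 3 but the environment (before a nasal consonant) is not met → [a].
/u/ (between /n/ and /d/) is in the target of rule 3 but the environment (before a nasal consonant) is not met → [u].
/d/ meets the environment for rule 2 (immediately after a vowel) → [ð].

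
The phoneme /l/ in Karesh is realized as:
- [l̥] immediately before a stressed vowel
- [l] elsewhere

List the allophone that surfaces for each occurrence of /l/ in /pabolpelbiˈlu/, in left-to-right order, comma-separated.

[l], [l], [l̥]

Occurrence 1 (position 5): no conditioning environment matches → elsewhere allophone [l].
Occurrence 2 (position 8): no conditioning environment matches → elsewhere allophone [l].
Occurrence 3 (position 11): immediately before a stressed vowel → [l̥].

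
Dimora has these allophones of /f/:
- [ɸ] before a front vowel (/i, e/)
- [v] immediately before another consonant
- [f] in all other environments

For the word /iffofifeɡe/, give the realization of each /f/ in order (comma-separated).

[v], [f], [ɸ], [ɸ]

Occurrence 1 (position 2): immediately before another consonant → [v].
Occurrence 2 (position 3): no conditioning environment matches → elsewhere allophone [f].
Occurrence 3 (position 5): before a front vowel (/i, e/) → [ɸ].
Occurrence 4 (position 7): before a front vowel (/i, e/) → [ɸ].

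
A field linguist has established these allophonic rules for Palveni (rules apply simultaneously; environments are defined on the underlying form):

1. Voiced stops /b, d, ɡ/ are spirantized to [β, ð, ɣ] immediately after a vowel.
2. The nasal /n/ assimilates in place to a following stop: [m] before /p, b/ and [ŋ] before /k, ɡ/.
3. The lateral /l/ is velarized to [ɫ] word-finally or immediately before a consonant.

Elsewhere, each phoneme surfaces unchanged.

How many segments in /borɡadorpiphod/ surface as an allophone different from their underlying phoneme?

Segments that undergo a rule: /d/ → [ð] (rule 1); /d/ → [ð] (rule 1).
All other segments surface unchanged.

2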